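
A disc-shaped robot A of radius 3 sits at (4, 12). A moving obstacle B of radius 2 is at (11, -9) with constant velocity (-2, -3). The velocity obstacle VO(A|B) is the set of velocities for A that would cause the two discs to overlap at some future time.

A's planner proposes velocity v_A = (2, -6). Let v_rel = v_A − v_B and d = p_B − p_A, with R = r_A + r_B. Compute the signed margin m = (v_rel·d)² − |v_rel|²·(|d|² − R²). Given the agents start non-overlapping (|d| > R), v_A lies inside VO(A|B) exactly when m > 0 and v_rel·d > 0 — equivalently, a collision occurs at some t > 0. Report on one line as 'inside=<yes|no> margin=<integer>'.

d = (7, -21),  |d|² = 490;  R = 3+2 = 5,  c = 490−5² = 465
v_rel = (4, -3),  |v_rel|² = 25;  v_rel·d = (4)·(7) + (-3)·(-21) = 91
25·t² − 182·t + 465 = 0  ⇒  m = 91² − 25·465 = -3344
m = -3344 < 0,  v_rel·d = 91 > 0  ⇒  outside

inside=no margin=-3344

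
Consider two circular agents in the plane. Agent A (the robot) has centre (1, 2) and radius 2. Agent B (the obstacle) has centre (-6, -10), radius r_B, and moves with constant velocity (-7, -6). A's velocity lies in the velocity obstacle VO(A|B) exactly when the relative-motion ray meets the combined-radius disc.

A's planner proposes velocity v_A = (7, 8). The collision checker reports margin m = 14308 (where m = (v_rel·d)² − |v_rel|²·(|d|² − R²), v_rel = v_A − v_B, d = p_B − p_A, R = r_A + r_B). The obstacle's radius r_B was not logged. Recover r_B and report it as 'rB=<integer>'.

m = 14308
d = (-7, -12);  v_rel = (14, 14),  |v_rel|² = 392
v_rel×d = (14)·(-12) − (14)·(-7) = -70
since m = R²·392 − (-70)²:  R² = (4900 + 14308) / 392 = 49
R = √49 = 7  ⇒  r_B = 7 − 2 = 5

rB=5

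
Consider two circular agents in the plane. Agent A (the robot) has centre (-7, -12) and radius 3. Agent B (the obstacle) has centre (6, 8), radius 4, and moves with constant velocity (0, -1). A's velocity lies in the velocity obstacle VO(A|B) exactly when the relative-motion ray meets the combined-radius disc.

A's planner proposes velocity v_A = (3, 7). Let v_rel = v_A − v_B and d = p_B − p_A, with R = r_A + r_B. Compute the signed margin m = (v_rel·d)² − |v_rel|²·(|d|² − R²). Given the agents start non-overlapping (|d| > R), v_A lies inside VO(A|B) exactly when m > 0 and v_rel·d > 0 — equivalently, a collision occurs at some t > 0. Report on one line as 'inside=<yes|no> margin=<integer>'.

d = (13, 20),  |d|² = 569;  R = 3+4 = 7,  c = 569−7² = 520
v_rel = (3, 8),  |v_rel|² = 73;  v_rel·d = (3)·(13) + (8)·(20) = 199
73·t² − 398·t + 520 = 0  ⇒  m = 199² − 73·520 = 1641
m = 1641 > 0,  v_rel·d = 199 > 0  ⇒  inside

inside=yes margin=1641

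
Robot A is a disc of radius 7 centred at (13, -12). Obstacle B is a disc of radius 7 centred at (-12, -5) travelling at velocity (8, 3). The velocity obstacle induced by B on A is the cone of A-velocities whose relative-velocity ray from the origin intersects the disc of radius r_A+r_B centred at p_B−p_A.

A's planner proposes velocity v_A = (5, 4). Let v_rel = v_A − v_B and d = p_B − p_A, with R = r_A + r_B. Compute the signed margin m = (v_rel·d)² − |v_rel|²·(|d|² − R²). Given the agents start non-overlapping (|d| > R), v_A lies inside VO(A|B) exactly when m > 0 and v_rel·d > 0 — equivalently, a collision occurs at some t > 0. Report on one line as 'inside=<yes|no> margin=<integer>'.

d = (-25, 7),  |d|² = 674;  R = 7+7 = 14,  c = 674−14² = 478
v_rel = (-3, 1),  |v_rel|² = 10;  v_rel·d = (-3)·(-25) + (1)·(7) = 82
10·t² − 164·t + 478 = 0  ⇒  m = 82² − 10·478 = 1944
m = 1944 > 0,  v_rel·d = 82 > 0  ⇒  inside

inside=yes margin=1944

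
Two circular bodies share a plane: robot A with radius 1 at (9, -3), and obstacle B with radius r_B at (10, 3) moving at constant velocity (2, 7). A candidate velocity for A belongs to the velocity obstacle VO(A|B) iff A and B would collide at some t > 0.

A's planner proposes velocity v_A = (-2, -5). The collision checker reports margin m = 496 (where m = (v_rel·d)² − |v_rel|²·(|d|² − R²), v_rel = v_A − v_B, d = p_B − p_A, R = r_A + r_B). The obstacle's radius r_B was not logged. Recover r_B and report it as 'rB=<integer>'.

m = 496
d = (1, 6);  v_rel = (-4, -12),  |v_rel|² = 160
v_rel×d = (-4)·(6) − (-12)·(1) = -12
since m = R²·160 − (-12)²:  R² = (144 + 496) / 160 = 4
R = √4 = 2  ⇒  r_B = 2 − 1 = 1

rB=1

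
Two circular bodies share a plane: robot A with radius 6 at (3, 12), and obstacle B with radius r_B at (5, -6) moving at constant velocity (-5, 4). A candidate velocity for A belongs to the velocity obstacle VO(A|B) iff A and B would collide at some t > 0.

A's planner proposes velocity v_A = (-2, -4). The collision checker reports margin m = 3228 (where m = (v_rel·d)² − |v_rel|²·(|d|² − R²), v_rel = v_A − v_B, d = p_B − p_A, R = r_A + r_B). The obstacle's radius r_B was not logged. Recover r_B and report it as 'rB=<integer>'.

m = 3228
d = (2, -18);  v_rel = (3, -8),  |v_rel|² = 73
v_rel×d = (3)·(-18) − (-8)·(2) = -38
since m = R²·73 − (-38)²:  R² = (1444 + 3228) / 73 = 64
R = √64 = 8  ⇒  r_B = 8 − 6 = 2

rB=2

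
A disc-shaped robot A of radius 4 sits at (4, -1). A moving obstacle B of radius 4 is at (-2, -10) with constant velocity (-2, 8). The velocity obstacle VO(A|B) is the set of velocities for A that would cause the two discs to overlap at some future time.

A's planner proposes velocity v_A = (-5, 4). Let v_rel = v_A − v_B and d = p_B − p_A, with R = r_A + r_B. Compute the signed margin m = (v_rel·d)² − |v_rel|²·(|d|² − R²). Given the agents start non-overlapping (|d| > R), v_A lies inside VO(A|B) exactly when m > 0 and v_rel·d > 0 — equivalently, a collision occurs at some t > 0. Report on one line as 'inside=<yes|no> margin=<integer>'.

d = (-6, -9),  |d|² = 117;  R = 4+4 = 8,  c = 117−8² = 53
v_rel = (-3, -4),  |v_rel|² = 25;  v_rel·d = (-3)·(-6) + (-4)·(-9) = 54
25·t² − 108·t + 53 = 0  ⇒  m = 54² − 25·53 = 1591
m = 1591 > 0,  v_rel·d = 54 > 0  ⇒  inside

inside=yes margin=1591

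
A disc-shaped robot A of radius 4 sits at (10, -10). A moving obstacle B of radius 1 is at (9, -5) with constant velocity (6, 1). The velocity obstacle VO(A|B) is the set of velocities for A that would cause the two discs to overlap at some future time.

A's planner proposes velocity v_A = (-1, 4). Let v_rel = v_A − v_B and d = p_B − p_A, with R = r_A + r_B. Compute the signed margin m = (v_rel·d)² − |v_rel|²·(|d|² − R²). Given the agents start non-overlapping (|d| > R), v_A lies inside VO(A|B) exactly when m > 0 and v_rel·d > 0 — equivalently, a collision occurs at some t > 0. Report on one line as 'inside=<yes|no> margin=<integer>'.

d = (-1, 5),  |d|² = 26;  R = 4+1 = 5,  c = 26−5² = 1
v_rel = (-7, 3),  |v_rel|² = 58;  v_rel·d = (-7)·(-1) + (3)·(5) = 22
58·t² − 44·t + 1 = 0  ⇒  m = 22² − 58·1 = 426
m = 426 > 0,  v_rel·d = 22 > 0  ⇒  inside

inside=yes margin=426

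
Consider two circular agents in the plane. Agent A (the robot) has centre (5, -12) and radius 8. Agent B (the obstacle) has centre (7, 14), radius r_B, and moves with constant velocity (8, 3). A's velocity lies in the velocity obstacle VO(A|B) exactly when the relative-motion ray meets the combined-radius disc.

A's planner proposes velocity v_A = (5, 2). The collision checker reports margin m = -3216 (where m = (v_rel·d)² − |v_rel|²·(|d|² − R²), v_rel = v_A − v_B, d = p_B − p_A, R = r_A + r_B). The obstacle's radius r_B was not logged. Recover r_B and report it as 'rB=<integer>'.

m = -3216
d = (2, 26);  v_rel = (-3, -1),  |v_rel|² = 10
v_rel×d = (-3)·(26) − (-1)·(2) = -76
since m = R²·10 − (-76)²:  R² = (5776 + -3216) / 10 = 256
R = √256 = 16  ⇒  r_B = 16 − 8 = 8

rB=8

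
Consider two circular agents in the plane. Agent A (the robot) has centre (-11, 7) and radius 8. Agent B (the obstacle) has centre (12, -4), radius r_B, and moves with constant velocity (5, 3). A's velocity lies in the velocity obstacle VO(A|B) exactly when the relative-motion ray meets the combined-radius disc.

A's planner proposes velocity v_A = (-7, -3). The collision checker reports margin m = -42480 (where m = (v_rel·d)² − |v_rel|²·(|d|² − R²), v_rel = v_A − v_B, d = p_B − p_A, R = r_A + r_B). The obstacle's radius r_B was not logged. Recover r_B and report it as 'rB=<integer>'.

m = -42480
d = (23, -11);  v_rel = (-12, -6),  |v_rel|² = 180
v_rel×d = (-12)·(-11) − (-6)·(23) = 270
since m = R²·180 − 270²:  R² = (72900 + -42480) / 180 = 169
R = √169 = 13  ⇒  r_B = 13 − 8 = 5

rB=5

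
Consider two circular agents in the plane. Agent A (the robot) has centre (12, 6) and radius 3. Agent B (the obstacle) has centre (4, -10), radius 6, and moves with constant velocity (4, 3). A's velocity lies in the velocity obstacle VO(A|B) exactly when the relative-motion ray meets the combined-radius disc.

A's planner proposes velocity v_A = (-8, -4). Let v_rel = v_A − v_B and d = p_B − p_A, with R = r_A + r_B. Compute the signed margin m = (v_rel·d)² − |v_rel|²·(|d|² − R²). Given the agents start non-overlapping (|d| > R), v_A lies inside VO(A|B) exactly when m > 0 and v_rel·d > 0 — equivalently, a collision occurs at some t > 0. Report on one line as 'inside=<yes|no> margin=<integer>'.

d = (-8, -16),  |d|² = 320;  R = 3+6 = 9,  c = 320−9² = 239
v_rel = (-12, -7),  |v_rel|² = 193;  v_rel·d = (-12)·(-8) + (-7)·(-16) = 208
193·t² − 416·t + 239 = 0  ⇒  m = 208² − 193·239 = -2863
m = -2863 < 0,  v_rel·d = 208 > 0  ⇒  outside

inside=no margin=-2863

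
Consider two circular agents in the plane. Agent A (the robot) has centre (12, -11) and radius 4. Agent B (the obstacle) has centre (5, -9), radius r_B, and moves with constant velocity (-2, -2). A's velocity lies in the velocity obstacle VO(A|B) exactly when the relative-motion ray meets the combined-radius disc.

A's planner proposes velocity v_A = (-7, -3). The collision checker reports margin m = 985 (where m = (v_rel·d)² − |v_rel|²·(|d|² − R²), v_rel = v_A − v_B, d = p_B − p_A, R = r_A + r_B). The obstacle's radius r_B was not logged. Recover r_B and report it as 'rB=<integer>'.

m = 985
d = (-7, 2);  v_rel = (-5, -1),  |v_rel|² = 26
v_rel×d = (-5)·(2) − (-1)·(-7) = -17
since m = R²·26 − (-17)²:  R² = (289 + 985) / 26 = 49
R = √49 = 7  ⇒  r_B = 7 − 4 = 3

rB=3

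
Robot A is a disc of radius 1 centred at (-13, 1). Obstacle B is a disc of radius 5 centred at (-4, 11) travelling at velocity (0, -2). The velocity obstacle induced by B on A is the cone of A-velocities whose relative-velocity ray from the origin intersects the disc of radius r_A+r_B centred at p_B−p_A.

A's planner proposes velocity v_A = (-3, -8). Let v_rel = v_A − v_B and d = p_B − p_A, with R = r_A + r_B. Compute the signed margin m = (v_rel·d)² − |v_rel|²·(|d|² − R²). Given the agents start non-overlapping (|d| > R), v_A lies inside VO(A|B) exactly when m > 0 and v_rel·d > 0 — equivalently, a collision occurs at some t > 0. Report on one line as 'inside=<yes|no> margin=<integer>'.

d = (9, 10),  |d|² = 181;  R = 1+5 = 6,  c = 181−6² = 145
v_rel = (-3, -6),  |v_rel|² = 45;  v_rel·d = (-3)·(9) + (-6)·(10) = -87
45·t² + 174·t + 145 = 0  ⇒  m = (-87)² − 45·145 = 1044
m = 1044 > 0,  v_rel·d = -87 < 0  ⇒  outside

inside=no margin=1044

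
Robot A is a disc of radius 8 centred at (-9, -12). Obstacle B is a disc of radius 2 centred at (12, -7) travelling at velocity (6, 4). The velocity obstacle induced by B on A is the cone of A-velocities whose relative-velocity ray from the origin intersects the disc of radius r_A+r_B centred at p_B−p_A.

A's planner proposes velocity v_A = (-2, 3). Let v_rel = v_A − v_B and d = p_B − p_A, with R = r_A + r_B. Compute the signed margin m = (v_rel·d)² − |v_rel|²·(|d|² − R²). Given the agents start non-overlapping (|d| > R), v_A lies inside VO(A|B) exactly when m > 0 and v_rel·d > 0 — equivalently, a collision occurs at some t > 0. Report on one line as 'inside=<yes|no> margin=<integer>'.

d = (21, 5),  |d|² = 466;  R = 8+2 = 10,  c = 466−10² = 366
v_rel = (-8, -1),  |v_rel|² = 65;  v_rel·d = (-8)·(21) + (-1)·(5) = -173
65·t² + 346·t + 366 = 0  ⇒  m = (-173)² − 65·366 = 6139
m = 6139 > 0,  v_rel·d = -173 < 0  ⇒  outside

inside=no margin=6139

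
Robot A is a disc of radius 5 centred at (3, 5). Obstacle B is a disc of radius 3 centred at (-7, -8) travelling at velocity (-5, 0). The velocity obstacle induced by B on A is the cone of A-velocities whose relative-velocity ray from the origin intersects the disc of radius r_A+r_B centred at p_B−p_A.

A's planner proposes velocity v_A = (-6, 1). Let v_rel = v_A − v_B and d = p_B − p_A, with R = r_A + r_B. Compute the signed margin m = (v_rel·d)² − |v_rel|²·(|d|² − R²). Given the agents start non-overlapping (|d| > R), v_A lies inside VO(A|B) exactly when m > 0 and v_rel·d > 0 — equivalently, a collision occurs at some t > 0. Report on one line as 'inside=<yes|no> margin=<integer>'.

d = (-10, -13),  |d|² = 269;  R = 5+3 = 8,  c = 269−8² = 205
v_rel = (-1, 1),  |v_rel|² = 2;  v_rel·d = (-1)·(-10) + (1)·(-13) = -3
2·t² + 6·t + 205 = 0  ⇒  m = (-3)² − 2·205 = -401
m = -401 < 0,  v_rel·d = -3 < 0  ⇒  outside

inside=no margin=-401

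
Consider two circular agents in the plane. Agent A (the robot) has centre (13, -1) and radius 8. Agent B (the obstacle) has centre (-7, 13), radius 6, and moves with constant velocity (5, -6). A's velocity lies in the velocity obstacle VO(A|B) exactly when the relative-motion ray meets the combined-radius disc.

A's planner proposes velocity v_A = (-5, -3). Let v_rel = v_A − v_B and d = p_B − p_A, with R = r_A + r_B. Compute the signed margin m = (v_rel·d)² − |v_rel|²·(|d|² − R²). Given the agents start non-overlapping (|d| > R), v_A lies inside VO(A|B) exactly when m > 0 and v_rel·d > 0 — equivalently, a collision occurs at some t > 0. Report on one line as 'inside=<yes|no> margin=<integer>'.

d = (-20, 14),  |d|² = 596;  R = 8+6 = 14,  c = 596−14² = 400
v_rel = (-10, 3),  |v_rel|² = 109;  v_rel·d = (-10)·(-20) + (3)·(14) = 242
109·t² − 484·t + 400 = 0  ⇒  m = 242² − 109·400 = 14964
m = 14964 > 0,  v_rel·d = 242 > 0  ⇒  inside

inside=yes margin=14964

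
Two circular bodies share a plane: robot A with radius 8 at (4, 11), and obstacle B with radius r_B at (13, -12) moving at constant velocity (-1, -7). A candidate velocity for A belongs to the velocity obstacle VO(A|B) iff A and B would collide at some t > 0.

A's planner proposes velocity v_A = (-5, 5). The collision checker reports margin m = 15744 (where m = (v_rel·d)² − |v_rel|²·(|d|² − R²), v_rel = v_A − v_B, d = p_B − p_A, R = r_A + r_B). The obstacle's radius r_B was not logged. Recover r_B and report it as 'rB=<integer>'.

m = 15744
d = (9, -23);  v_rel = (-4, 12),  |v_rel|² = 160
v_rel×d = (-4)·(-23) − (12)·(9) = -16
since m = R²·160 − (-16)²:  R² = (256 + 15744) / 160 = 100
R = √100 = 10  ⇒  r_B = 10 − 8 = 2

rB=2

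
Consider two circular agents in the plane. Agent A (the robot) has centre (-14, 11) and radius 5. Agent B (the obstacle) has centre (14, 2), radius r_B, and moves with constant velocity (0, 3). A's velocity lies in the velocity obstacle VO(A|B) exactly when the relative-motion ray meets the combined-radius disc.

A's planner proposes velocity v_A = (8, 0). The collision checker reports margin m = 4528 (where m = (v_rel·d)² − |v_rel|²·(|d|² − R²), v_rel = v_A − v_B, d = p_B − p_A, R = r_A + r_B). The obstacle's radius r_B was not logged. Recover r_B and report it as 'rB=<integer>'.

m = 4528
d = (28, -9);  v_rel = (8, -3),  |v_rel|² = 73
v_rel×d = (8)·(-9) − (-3)·(28) = 12
since m = R²·73 − 12²:  R² = (144 + 4528) / 73 = 64
R = √64 = 8  ⇒  r_B = 8 − 5 = 3

rB=3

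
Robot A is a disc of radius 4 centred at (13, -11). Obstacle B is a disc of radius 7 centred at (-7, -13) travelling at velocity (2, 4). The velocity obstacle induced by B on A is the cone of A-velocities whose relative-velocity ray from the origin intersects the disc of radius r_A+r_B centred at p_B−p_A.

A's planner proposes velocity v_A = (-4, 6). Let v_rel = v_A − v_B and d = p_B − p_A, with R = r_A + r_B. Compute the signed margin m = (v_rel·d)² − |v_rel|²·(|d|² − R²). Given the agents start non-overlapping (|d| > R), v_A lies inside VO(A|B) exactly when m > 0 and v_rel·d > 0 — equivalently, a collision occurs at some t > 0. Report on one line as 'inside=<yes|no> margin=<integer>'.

d = (-20, -2),  |d|² = 404;  R = 4+7 = 11,  c = 404−11² = 283
v_rel = (-6, 2),  |v_rel|² = 40;  v_rel·d = (-6)·(-20) + (2)·(-2) = 116
40·t² − 232·t + 283 = 0  ⇒  m = 116² − 40·283 = 2136
m = 2136 > 0,  v_rel·d = 116 > 0  ⇒  inside

inside=yes margin=2136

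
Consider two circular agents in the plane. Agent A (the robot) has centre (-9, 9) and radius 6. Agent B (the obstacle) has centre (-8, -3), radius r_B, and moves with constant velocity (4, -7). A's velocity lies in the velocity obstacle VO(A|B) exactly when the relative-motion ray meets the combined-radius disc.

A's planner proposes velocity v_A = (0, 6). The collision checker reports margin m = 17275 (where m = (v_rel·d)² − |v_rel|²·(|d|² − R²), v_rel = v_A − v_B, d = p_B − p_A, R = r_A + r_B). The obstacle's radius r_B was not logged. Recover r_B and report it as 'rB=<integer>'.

m = 17275
d = (1, -12);  v_rel = (-4, 13),  |v_rel|² = 185
v_rel×d = (-4)·(-12) − (13)·(1) = 35
since m = R²·185 − 35²:  R² = (1225 + 17275) / 185 = 100
R = √100 = 10  ⇒  r_B = 10 − 6 = 4

rB=4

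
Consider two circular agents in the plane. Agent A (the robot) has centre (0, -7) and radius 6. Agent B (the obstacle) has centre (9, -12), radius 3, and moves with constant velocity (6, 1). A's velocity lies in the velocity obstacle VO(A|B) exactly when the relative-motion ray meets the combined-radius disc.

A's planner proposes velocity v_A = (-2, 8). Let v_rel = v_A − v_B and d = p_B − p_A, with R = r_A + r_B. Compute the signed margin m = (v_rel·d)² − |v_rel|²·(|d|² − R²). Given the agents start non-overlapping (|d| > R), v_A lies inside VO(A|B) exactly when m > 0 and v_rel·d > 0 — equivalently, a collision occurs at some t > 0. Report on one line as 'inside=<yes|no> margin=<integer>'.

d = (9, -5),  |d|² = 106;  R = 6+3 = 9,  c = 106−9² = 25
v_rel = (-8, 7),  |v_rel|² = 113;  v_rel·d = (-8)·(9) + (7)·(-5) = -107
113·t² + 214·t + 25 = 0  ⇒  m = (-107)² − 113·25 = 8624
m = 8624 > 0,  v_rel·d = -107 < 0  ⇒  outside

inside=no margin=8624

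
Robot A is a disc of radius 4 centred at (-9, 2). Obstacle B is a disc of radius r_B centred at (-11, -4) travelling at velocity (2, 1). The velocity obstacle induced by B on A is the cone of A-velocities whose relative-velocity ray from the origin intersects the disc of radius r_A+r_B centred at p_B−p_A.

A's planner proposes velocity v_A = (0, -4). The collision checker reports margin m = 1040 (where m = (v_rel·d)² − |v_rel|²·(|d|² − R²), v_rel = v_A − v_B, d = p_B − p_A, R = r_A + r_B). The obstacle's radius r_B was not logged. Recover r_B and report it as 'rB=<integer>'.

m = 1040
d = (-2, -6);  v_rel = (-2, -5),  |v_rel|² = 29
v_rel×d = (-2)·(-6) − (-5)·(-2) = 2
since m = R²·29 − 2²:  R² = (4 + 1040) / 29 = 36
R = √36 = 6  ⇒  r_B = 6 − 4 = 2

rB=2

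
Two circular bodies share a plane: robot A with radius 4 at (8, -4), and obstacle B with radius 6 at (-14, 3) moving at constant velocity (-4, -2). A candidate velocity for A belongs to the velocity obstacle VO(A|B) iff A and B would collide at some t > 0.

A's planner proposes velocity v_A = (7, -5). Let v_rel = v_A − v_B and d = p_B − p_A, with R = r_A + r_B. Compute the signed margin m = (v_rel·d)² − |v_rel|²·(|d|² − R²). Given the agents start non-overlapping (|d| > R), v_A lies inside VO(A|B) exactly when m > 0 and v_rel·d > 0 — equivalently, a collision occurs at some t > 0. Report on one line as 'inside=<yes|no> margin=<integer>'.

d = (-22, 7),  |d|² = 533;  R = 4+6 = 10,  c = 533−10² = 433
v_rel = (11, -3),  |v_rel|² = 130;  v_rel·d = (11)·(-22) + (-3)·(7) = -263
130·t² + 526·t + 433 = 0  ⇒  m = (-263)² − 130·433 = 12879
m = 12879 > 0,  v_rel·d = -263 < 0  ⇒  outside

inside=no margin=12879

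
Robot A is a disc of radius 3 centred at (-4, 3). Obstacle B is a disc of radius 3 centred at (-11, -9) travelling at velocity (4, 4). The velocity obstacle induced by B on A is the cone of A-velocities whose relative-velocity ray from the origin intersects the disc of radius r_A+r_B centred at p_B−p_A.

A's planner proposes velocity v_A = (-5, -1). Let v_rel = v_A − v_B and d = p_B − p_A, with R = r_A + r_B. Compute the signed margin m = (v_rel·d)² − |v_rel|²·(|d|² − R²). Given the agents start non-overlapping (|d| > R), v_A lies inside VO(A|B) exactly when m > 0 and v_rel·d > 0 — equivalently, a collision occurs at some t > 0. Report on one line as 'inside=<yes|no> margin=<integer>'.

d = (-7, -12),  |d|² = 193;  R = 3+3 = 6,  c = 193−6² = 157
v_rel = (-9, -5),  |v_rel|² = 106;  v_rel·d = (-9)·(-7) + (-5)·(-12) = 123
106·t² − 246·t + 157 = 0  ⇒  m = 123² − 106·157 = -1513
m = -1513 < 0,  v_rel·d = 123 > 0  ⇒  outside

inside=no margin=-1513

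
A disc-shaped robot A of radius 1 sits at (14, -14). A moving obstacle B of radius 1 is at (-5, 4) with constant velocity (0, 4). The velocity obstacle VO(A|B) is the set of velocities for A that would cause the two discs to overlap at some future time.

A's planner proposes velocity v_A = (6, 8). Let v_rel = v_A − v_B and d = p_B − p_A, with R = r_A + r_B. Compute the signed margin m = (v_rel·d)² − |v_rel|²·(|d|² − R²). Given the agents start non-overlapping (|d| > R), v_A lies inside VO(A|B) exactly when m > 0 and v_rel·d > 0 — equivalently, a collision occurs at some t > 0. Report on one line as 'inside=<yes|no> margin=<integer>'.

d = (-19, 18),  |d|² = 685;  R = 1+1 = 2,  c = 685−2² = 681
v_rel = (6, 4),  |v_rel|² = 52;  v_rel·d = (6)·(-19) + (4)·(18) = -42
52·t² + 84·t + 681 = 0  ⇒  m = (-42)² − 52·681 = -33648
m = -33648 < 0,  v_rel·d = -42 < 0  ⇒  outside

inside=no margin=-33648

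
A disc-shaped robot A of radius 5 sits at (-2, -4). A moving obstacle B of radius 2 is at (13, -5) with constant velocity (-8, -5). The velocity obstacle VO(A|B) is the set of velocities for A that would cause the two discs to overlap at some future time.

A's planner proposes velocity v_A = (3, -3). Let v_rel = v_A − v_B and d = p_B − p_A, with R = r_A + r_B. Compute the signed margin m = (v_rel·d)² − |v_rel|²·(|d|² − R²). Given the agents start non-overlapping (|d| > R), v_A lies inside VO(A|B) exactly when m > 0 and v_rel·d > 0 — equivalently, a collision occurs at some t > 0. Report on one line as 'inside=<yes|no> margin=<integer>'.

d = (15, -1),  |d|² = 226;  R = 5+2 = 7,  c = 226−7² = 177
v_rel = (11, 2),  |v_rel|² = 125;  v_rel·d = (11)·(15) + (2)·(-1) = 163
125·t² − 326·t + 177 = 0  ⇒  m = 163² − 125·177 = 4444
m = 4444 > 0,  v_rel·d = 163 > 0  ⇒  inside

inside=yes margin=4444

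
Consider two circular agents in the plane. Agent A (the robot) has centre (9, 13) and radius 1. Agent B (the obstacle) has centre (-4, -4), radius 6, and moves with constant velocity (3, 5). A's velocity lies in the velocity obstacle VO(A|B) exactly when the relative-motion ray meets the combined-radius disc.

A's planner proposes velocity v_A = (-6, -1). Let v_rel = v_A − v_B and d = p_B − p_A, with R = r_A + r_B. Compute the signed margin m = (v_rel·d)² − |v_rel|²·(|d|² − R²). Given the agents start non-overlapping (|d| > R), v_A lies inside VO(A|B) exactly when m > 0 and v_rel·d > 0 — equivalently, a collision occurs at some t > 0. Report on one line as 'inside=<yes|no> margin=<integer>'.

d = (-13, -17),  |d|² = 458;  R = 1+6 = 7,  c = 458−7² = 409
v_rel = (-9, -6),  |v_rel|² = 117;  v_rel·d = (-9)·(-13) + (-6)·(-17) = 219
117·t² − 438·t + 409 = 0  ⇒  m = 219² − 117·409 = 108
m = 108 > 0,  v_rel·d = 219 > 0  ⇒  inside

inside=yes margin=108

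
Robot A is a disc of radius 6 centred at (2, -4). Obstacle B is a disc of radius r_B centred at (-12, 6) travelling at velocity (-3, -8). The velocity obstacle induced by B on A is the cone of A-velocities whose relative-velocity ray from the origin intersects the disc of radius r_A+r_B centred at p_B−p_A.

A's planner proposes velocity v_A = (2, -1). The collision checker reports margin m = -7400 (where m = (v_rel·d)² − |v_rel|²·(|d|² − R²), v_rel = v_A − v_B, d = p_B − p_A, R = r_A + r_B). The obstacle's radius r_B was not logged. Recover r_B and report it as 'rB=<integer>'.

m = -7400
d = (-14, 10);  v_rel = (5, 7),  |v_rel|² = 74
v_rel×d = (5)·(10) − (7)·(-14) = 148
since m = R²·74 − 148²:  R² = (21904 + -7400) / 74 = 196
R = √196 = 14  ⇒  r_B = 14 − 6 = 8

rB=8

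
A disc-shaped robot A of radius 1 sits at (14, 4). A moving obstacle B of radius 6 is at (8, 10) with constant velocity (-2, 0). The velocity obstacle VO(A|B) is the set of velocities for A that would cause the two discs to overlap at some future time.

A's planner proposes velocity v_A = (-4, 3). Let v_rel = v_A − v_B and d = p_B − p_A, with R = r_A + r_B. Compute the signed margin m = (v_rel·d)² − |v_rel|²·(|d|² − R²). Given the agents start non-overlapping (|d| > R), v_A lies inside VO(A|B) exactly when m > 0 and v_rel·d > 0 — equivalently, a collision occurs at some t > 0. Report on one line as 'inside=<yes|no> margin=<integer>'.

d = (-6, 6),  |d|² = 72;  R = 1+6 = 7,  c = 72−7² = 23
v_rel = (-2, 3),  |v_rel|² = 13;  v_rel·d = (-2)·(-6) + (3)·(6) = 30
13·t² − 60·t + 23 = 0  ⇒  m = 30² − 13·23 = 601
m = 601 > 0,  v_rel·d = 30 > 0  ⇒  inside

inside=yes margin=601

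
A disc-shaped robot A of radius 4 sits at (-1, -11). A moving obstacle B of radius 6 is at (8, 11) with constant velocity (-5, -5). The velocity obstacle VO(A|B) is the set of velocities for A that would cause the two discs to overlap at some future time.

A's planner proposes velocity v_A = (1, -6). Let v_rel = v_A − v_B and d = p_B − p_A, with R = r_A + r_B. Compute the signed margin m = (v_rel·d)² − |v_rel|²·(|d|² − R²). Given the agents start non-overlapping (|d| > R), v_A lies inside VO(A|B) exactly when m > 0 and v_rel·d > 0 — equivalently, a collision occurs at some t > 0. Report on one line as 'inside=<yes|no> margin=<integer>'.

d = (9, 22),  |d|² = 565;  R = 4+6 = 10,  c = 565−10² = 465
v_rel = (6, -1),  |v_rel|² = 37;  v_rel·d = (6)·(9) + (-1)·(22) = 32
37·t² − 64·t + 465 = 0  ⇒  m = 32² − 37·465 = -16181
m = -16181 < 0,  v_rel·d = 32 > 0  ⇒  outside

inside=no margin=-16181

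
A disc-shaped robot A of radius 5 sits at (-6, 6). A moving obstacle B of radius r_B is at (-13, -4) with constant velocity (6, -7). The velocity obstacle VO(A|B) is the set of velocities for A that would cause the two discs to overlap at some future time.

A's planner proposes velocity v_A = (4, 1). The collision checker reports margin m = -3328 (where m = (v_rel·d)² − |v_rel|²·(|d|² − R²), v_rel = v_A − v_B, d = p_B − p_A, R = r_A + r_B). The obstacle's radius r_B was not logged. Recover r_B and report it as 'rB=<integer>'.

m = -3328
d = (-7, -10);  v_rel = (-2, 8),  |v_rel|² = 68
v_rel×d = (-2)·(-10) − (8)·(-7) = 76
since m = R²·68 − 76²:  R² = (5776 + -3328) / 68 = 36
R = √36 = 6  ⇒  r_B = 6 − 5 = 1

rB=1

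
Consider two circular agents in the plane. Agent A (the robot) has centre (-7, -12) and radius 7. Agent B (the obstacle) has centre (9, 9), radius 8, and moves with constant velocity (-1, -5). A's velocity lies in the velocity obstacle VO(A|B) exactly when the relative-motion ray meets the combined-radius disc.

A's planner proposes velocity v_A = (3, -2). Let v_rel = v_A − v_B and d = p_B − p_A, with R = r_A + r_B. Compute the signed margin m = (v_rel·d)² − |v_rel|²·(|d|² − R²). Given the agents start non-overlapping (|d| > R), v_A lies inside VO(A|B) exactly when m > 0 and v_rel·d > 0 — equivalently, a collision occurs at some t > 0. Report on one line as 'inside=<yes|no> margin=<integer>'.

d = (16, 21),  |d|² = 697;  R = 7+8 = 15,  c = 697−15² = 472
v_rel = (4, 3),  |v_rel|² = 25;  v_rel·d = (4)·(16) + (3)·(21) = 127
25·t² − 254·t + 472 = 0  ⇒  m = 127² − 25·472 = 4329
m = 4329 > 0,  v_rel·d = 127 > 0  ⇒  inside

inside=yes margin=4329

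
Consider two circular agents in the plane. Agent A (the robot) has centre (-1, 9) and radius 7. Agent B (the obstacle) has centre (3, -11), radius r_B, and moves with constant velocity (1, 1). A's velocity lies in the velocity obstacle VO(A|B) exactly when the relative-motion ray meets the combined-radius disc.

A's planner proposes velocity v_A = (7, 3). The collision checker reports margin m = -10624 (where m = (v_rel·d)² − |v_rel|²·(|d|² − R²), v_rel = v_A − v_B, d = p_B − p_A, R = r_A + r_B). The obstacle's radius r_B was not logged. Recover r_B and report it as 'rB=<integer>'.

m = -10624
d = (4, -20);  v_rel = (6, 2),  |v_rel|² = 40
v_rel×d = (6)·(-20) − (2)·(4) = -128
since m = R²·40 − (-128)²:  R² = (16384 + -10624) / 40 = 144
R = √144 = 12  ⇒  r_B = 12 − 7 = 5

rB=5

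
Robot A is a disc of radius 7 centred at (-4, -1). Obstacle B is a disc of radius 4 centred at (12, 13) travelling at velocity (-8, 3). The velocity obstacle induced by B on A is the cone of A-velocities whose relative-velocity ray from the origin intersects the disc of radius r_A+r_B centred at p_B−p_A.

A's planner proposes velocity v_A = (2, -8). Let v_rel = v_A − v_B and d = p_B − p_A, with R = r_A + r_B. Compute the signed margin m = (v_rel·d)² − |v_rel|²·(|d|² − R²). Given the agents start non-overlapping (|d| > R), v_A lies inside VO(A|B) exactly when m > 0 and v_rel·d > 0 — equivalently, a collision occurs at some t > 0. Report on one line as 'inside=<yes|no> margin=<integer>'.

d = (16, 14),  |d|² = 452;  R = 7+4 = 11,  c = 452−11² = 331
v_rel = (10, -11),  |v_rel|² = 221;  v_rel·d = (10)·(16) + (-11)·(14) = 6
221·t² − 12·t + 331 = 0  ⇒  m = 6² − 221·331 = -73115
m = -73115 < 0,  v_rel·d = 6 > 0  ⇒  outside

inside=no margin=-73115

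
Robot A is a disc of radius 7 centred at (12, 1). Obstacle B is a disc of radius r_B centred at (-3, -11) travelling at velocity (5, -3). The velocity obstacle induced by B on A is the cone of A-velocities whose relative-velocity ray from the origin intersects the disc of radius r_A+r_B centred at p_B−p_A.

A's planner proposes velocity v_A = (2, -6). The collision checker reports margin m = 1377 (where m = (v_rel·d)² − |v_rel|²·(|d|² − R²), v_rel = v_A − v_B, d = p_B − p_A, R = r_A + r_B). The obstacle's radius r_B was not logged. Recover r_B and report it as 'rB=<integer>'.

m = 1377
d = (-15, -12);  v_rel = (-3, -3),  |v_rel|² = 18
v_rel×d = (-3)·(-12) − (-3)·(-15) = -9
since m = R²·18 − (-9)²:  R² = (81 + 1377) / 18 = 81
R = √81 = 9  ⇒  r_B = 9 − 7 = 2

rB=2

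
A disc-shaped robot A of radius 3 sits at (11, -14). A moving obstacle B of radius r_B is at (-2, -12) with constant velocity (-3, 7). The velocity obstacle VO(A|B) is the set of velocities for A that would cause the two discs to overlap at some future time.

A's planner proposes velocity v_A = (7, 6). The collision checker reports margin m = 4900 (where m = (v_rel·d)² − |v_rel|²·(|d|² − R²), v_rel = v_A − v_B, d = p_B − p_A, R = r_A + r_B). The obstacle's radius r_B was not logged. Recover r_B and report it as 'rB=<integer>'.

m = 4900
d = (-13, 2);  v_rel = (10, -1),  |v_rel|² = 101
v_rel×d = (10)·(2) − (-1)·(-13) = 7
since m = R²·101 − 7²:  R² = (49 + 4900) / 101 = 49
R = √49 = 7  ⇒  r_B = 7 − 3 = 4

rB=4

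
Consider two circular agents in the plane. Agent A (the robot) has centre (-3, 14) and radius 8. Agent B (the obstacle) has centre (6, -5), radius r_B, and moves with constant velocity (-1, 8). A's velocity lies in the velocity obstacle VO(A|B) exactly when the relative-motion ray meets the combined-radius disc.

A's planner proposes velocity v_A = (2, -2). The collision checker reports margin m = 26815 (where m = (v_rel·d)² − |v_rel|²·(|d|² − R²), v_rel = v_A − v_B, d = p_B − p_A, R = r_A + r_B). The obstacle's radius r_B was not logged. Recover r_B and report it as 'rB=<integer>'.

m = 26815
d = (9, -19);  v_rel = (3, -10),  |v_rel|² = 109
v_rel×d = (3)·(-19) − (-10)·(9) = 33
since m = R²·109 − 33²:  R² = (1089 + 26815) / 109 = 256
R = √256 = 16  ⇒  r_B = 16 − 8 = 8

rB=8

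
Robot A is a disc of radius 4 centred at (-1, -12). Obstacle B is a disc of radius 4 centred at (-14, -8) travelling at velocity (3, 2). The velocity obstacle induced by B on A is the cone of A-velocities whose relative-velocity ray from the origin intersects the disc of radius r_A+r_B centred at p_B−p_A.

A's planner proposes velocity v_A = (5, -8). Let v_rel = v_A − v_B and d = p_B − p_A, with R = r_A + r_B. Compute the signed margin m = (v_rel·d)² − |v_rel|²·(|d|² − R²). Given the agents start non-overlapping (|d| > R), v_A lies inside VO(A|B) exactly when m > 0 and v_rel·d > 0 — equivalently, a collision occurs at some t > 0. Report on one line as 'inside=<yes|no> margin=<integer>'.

d = (-13, 4),  |d|² = 185;  R = 4+4 = 8,  c = 185−8² = 121
v_rel = (2, -10),  |v_rel|² = 104;  v_rel·d = (2)·(-13) + (-10)·(4) = -66
104·t² + 132·t + 121 = 0  ⇒  m = (-66)² − 104·121 = -8228
m = -8228 < 0,  v_rel·d = -66 < 0  ⇒  outside

inside=no margin=-8228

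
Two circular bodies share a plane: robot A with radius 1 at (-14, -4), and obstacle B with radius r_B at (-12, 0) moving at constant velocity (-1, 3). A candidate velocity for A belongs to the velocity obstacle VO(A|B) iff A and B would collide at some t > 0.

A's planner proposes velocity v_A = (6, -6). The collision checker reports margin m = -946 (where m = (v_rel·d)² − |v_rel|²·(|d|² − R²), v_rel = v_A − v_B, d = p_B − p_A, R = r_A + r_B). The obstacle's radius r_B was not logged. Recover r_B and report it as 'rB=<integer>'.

m = -946
d = (2, 4);  v_rel = (7, -9),  |v_rel|² = 130
v_rel×d = (7)·(4) − (-9)·(2) = 46
since m = R²·130 − 46²:  R² = (2116 + -946) / 130 = 9
R = √9 = 3  ⇒  r_B = 3 − 1 = 2

rB=2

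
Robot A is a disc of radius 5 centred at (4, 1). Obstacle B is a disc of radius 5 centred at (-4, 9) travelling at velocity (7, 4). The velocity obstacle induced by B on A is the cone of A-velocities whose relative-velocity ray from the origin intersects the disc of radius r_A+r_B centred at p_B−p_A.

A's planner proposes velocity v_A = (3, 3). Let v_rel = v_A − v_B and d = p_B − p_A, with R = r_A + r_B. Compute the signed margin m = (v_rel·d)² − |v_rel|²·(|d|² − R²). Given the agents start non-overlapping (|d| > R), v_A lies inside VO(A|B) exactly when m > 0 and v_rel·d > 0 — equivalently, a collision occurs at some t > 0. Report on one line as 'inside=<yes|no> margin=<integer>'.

d = (-8, 8),  |d|² = 128;  R = 5+5 = 10,  c = 128−10² = 28
v_rel = (-4, -1),  |v_rel|² = 17;  v_rel·d = (-4)·(-8) + (-1)·(8) = 24
17·t² − 48·t + 28 = 0  ⇒  m = 24² − 17·28 = 100
m = 100 > 0,  v_rel·d = 24 > 0  ⇒  inside

inside=yes margin=100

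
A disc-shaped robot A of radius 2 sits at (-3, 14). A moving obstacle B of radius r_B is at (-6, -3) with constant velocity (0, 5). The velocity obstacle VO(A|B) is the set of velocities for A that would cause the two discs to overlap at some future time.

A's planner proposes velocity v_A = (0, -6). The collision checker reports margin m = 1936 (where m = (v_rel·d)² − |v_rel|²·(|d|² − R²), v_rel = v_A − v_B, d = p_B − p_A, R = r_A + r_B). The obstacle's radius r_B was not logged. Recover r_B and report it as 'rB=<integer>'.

m = 1936
d = (-3, -17);  v_rel = (0, -11),  |v_rel|² = 121
v_rel×d = (0)·(-17) − (-11)·(-3) = -33
since m = R²·121 − (-33)²:  R² = (1089 + 1936) / 121 = 25
R = √25 = 5  ⇒  r_B = 5 − 2 = 3

rB=3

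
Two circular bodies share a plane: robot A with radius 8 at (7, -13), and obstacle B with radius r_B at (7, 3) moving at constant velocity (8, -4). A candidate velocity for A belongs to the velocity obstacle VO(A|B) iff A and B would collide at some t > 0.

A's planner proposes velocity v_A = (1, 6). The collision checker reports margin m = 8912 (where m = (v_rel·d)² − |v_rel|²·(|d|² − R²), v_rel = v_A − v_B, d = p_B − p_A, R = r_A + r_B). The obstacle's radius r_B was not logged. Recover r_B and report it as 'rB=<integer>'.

m = 8912
d = (0, 16);  v_rel = (-7, 10),  |v_rel|² = 149
v_rel×d = (-7)·(16) − (10)·(0) = -112
since m = R²·149 − (-112)²:  R² = (12544 + 8912) / 149 = 144
R = √144 = 12  ⇒  r_B = 12 − 8 = 4

rB=4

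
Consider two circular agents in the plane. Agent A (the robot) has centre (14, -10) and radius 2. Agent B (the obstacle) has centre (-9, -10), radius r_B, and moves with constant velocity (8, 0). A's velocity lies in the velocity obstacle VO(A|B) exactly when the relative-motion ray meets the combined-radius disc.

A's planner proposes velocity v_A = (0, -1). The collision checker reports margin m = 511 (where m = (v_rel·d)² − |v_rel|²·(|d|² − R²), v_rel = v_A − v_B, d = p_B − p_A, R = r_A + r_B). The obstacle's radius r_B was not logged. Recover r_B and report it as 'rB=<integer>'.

m = 511
d = (-23, 0);  v_rel = (-8, -1),  |v_rel|² = 65
v_rel×d = (-8)·(0) − (-1)·(-23) = -23
since m = R²·65 − (-23)²:  R² = (529 + 511) / 65 = 16
R = √16 = 4  ⇒  r_B = 4 − 2 = 2

rB=2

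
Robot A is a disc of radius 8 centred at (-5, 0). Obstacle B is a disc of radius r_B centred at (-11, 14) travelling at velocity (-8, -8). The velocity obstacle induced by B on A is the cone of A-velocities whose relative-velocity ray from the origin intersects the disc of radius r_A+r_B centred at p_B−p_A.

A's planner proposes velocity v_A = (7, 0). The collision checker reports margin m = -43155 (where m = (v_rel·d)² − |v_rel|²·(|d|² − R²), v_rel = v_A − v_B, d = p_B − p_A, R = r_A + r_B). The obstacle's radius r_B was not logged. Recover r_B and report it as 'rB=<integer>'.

m = -43155
d = (-6, 14);  v_rel = (15, 8),  |v_rel|² = 289
v_rel×d = (15)·(14) − (8)·(-6) = 258
since m = R²·289 − 258²:  R² = (66564 + -43155) / 289 = 81
R = √81 = 9  ⇒  r_B = 9 − 8 = 1

rB=1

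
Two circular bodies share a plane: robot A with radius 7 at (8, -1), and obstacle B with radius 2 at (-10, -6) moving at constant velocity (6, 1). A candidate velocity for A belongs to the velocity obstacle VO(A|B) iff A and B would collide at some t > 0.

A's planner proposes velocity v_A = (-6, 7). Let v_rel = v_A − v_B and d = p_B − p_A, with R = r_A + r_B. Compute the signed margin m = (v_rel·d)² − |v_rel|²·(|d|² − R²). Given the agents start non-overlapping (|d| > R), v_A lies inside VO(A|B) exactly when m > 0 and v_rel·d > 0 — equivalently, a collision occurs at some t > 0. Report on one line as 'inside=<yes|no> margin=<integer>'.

d = (-18, -5),  |d|² = 349;  R = 7+2 = 9,  c = 349−9² = 268
v_rel = (-12, 6),  |v_rel|² = 180;  v_rel·d = (-12)·(-18) + (6)·(-5) = 186
180·t² − 372·t + 268 = 0  ⇒  m = 186² − 180·268 = -13644
m = -13644 < 0,  v_rel·d = 186 > 0  ⇒  outside

inside=no margin=-13644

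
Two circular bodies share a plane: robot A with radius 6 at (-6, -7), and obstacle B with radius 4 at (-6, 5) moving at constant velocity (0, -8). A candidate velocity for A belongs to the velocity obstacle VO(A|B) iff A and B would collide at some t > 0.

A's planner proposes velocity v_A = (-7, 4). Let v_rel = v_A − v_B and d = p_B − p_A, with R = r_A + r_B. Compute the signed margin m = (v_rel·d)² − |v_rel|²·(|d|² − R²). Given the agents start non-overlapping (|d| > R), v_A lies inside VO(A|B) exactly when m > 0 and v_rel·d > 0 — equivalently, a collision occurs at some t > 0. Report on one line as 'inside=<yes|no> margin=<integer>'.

d = (0, 12),  |d|² = 144;  R = 6+4 = 10,  c = 144−10² = 44
v_rel = (-7, 12),  |v_rel|² = 193;  v_rel·d = (-7)·(0) + (12)·(12) = 144
193·t² − 288·t + 44 = 0  ⇒  m = 144² − 193·44 = 12244
m = 12244 > 0,  v_rel·d = 144 > 0  ⇒  inside

inside=yes margin=12244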